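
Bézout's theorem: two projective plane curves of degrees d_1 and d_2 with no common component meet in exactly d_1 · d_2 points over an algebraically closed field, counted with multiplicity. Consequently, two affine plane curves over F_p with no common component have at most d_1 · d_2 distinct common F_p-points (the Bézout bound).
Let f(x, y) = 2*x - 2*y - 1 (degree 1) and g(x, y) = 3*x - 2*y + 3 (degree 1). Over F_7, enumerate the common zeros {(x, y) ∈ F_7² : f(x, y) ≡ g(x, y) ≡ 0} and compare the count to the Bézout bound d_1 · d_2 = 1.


Common zeros: {(3, 6)}; count = 1; Bézout bound = 1.

deg(f) = 1, deg(g) = 1, so Bézout bound = 1.
Scan x ∈ F_7. For each x, list the y ∈ F_7 with f(x, y) ≡ 0 and those with g(x, y) ≡ 0 (mod 7); the common zeros in that column are the intersection.
  x = 0: f ≡ 0 at y ∈ {3}; g ≡ 0 at y ∈ {5}; common: ∅.
  x = 1: f ≡ 0 at y ∈ {4}; g ≡ 0 at y ∈ {3}; common: ∅.
  x = 2: f ≡ 0 at y ∈ {5}; g ≡ 0 at y ∈ {1}; common: ∅.
  x = 3: f ≡ 0 at y ∈ {6}; g ≡ 0 at y ∈ {6}; common: {6}.
  x = 4: f ≡ 0 at y ∈ {0}; g ≡ 0 at y ∈ {4}; common: ∅.
  x = 5: f ≡ 0 at y ∈ {1}; g ≡ 0 at y ∈ {2}; common: ∅.
  x = 6: f ≡ 0 at y ∈ {2}; g ≡ 0 at y ∈ {0}; common: ∅.
Collecting: common zeros = {(3, 6)}, so the count is 1.
Comparison with the Bézout bound: 1 ≤ 1 = deg(f)·deg(g), as expected for curves with no common component (the bound is attained).


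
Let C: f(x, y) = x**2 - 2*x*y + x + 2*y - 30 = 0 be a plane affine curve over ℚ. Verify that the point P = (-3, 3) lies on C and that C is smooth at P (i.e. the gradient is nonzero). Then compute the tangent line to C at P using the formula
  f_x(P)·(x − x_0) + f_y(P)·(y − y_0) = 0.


Tangent line at P: -11*x + 8*y - 57 = 0.

Step 1: f(-3, 3) = 0, so P lies on C.
Step 2: partial derivatives
  f_x(x, y) = 2*x - 2*y + 1, f_y(x, y) = 2 - 2*x.
  f_x(P) = -11, f_y(P) = 8 (gradient nonzero, so P is smooth).
Step 3: tangent line at P: -11·(x − -3) + 8·(y − 3) = 0.
Expanding: -11*x + 8*y - 57 = 0.


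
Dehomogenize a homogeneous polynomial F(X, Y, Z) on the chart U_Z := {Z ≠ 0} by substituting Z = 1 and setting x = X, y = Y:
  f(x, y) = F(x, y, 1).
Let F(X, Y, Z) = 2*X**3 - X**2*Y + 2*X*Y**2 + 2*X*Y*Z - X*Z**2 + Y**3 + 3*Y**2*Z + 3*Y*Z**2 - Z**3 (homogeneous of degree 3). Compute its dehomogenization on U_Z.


f(x, y) = 2*x**3 - x**2*y + 2*x*y**2 + 2*x*y - x + y**3 + 3*y**2 + 3*y - 1

On U_Z we set Z = 1. Each monomial c·X^i·Y^j·Z^k in F becomes c·x^i·y^j·1^k = c·x^i·y^j.
Substituting Z = 1: F(X, Y, 1) = 2*x**3 - x**2*y + 2*x*y**2 + 2*x*y - x + y**3 + 3*y**2 + 3*y - 1.
Note: deg(f) ≤ deg(F) = 3; strict inequality happens when F is divisible by Z (lost terms).


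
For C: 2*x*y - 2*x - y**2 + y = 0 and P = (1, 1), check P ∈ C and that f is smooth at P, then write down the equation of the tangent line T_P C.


Tangent line at P: y - 1 = 0.

Step 1: f(1, 1) = 0, so P lies on C.
Step 2: partial derivatives
  f_x(x, y) = 2*y - 2, f_y(x, y) = 2*x - 2*y + 1.
  f_x(P) = 0, f_y(P) = 1 (gradient nonzero, so P is smooth).
Step 3: tangent line at P: 0·(x − 1) + 1·(y − 1) = 0.
Expanding: y - 1 = 0.


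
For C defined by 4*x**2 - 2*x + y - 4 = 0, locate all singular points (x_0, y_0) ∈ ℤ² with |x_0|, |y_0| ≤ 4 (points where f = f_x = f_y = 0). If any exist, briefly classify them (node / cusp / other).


No singular points in the scanned grid; C is smooth there.

Compute partial derivatives:
  f_x = 8*x - 2.
  f_y = 1.
f_y = 1 is a nonzero constant, so f_y never vanishes: no point (x, y) can satisfy f = f_x = f_y = 0. In particular no (x, y) ∈ {−4, ..., 4}² is singular; the curve is smooth.


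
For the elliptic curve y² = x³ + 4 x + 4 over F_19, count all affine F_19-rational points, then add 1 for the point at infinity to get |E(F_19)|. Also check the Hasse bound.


Affine points = {(0, 2), (0, 17), (1, 3), (1, 16), (2, 1), (2, 18), (3, 9), (3, 10), (5, 4), (5, 15), (6, 4), (6, 15), (8, 4), (8, 15), (9, 3), (9, 16), (11, 7), (11, 12), (13, 7), (13, 12), (14, 7), (14, 12), (15, 0), (17, 8), (17, 11)}; affine count = 25; |E(F_19)| = 26.

Discriminant check: Δ ∝ 4a³ + 27b² = 4·4³ + 27·4² = 4·64 + 27·16 ≡ 4 (mod 19). Nonzero ⇒ E is nonsingular.
For each x ∈ F_19, compute rhs = x³ + 4·x + 4 mod 19, then count y ∈ F_19 with y² ≡ rhs.
  x = 0: rhs = 4, matching y values: 2, 17 (2 points).
  x = 1: rhs = 9, matching y values: 3, 16 (2 points).
  x = 2: rhs = 1, matching y values: 1, 18 (2 points).
  x = 3: rhs = 5, matching y values: 9, 10 (2 points).
  x = 4: rhs = 8, matching y values: none (0 points).
  x = 5: rhs = 16, matching y values: 4, 15 (2 points).
  x = 6: rhs = 16, matching y values: 4, 15 (2 points).
  x = 7: rhs = 14, matching y values: none (0 points).
  x = 8: rhs = 16, matching y values: 4, 15 (2 points).
  x = 9: rhs = 9, matching y values: 3, 16 (2 points).
  x = 10: rhs = 18, matching y values: none (0 points).
  x = 11: rhs = 11, matching y values: 7, 12 (2 points).
  x = 12: rhs = 13, matching y values: none (0 points).
  x = 13: rhs = 11, matching y values: 7, 12 (2 points).
  x = 14: rhs = 11, matching y values: 7, 12 (2 points).
  x = 15: rhs = 0, matching y values: 0 (1 points).
  x = 16: rhs = 3, matching y values: none (0 points).
  x = 17: rhs = 7, matching y values: 8, 11 (2 points).
  x = 18: rhs = 18, matching y values: none (0 points).
Total affine count: 25.
Full point count |E(F_19)| = 25 + 1 = 26.
Hasse bound: |26 − (19+1)| = |6| = 6 ≤ 2√19 ≈ 8.7178 ✓.


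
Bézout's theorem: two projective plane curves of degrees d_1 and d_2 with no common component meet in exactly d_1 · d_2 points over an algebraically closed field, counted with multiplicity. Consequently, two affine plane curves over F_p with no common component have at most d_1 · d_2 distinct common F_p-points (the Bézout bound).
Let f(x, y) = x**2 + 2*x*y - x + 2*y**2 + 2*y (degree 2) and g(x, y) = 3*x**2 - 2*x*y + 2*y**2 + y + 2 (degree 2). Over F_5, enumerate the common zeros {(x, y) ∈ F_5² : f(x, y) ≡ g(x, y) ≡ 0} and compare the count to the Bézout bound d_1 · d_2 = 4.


Common zeros: {(1, 0), (1, 3)}; count = 2; Bézout bound = 4.

deg(f) = 2, deg(g) = 2, so Bézout bound = 4.
Scan x ∈ F_5. For each x, list the y ∈ F_5 with f(x, y) ≡ 0 and those with g(x, y) ≡ 0 (mod 5); the common zeros in that column are the intersection.
  x = 0: f ≡ 0 at y ∈ {0, 4}; g ≡ 0 at y ∈ {1}; common: ∅.
  x = 1: f ≡ 0 at y ∈ {0, 3}; g ≡ 0 at y ∈ {0, 3}; common: {0, 3}.
  x = 2: f ≡ 0 at y ∈ {1}; g ≡ 0 at y ∈ ∅; common: ∅.
  x = 3: f ≡ 0 at y ∈ {2, 4}; g ≡ 0 at y ∈ ∅; common: ∅.
  x = 4: f ≡ 0 at y ∈ {2, 3}; g ≡ 0 at y ∈ {0, 1}; common: ∅.
Collecting: common zeros = {(1, 0), (1, 3)}, so the count is 2.
Comparison with the Bézout bound: 2 ≤ 4 = deg(f)·deg(g), as expected for curves with no common component (the affine F_5-count falls short of the bound because intersections may lie at infinity, over extension fields, or carry multiplicity).


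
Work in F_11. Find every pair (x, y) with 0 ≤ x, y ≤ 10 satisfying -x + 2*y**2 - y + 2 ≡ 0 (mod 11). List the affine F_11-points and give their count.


Affine F_11-points: {(1, 8), (1, 9), (2, 0), (2, 6), (3, 1), (3, 5), (5, 7), (5, 10), (6, 3), (8, 2), (8, 4)}; count = 11.

For each of the 121 pairs (x, y) ∈ F_11², evaluate f(x, y) mod 11. Record the zeros.
  x = 0: [0↦2, 1↦3, 2↦8, 3↦6, 4↦8, 5↦3, 6↦2, 7↦5, 8↦1, 9↦1, 10↦5]  zeros at y ∈ ∅
  x = 1: [0↦1, 1↦2, 2↦7, 3↦5, 4↦7, 5↦2, 6↦1, 7↦4, 8↦0, 9↦0, 10↦4]  zeros at y ∈ {8, 9}
  x = 2: [0↦0, 1↦1, 2↦6, 3↦4, 4↦6, 5↦1, 6↦0, 7↦3, 8↦10, 9↦10, 10↦3]  zeros at y ∈ {0, 6}
  x = 3: [0↦10, 1↦0, 2↦5, 3↦3, 4↦5, 5↦0, 6↦10, 7↦2, 8↦9, 9↦9, 10↦2]  zeros at y ∈ {1, 5}
  x = 4: [0↦9, 1↦10, 2↦4, 3↦2, 4↦4, 5↦10, 6↦9, 7↦1, 8↦8, 9↦8, 10↦1]  zeros at y ∈ ∅
  x = 5: [0↦8, 1↦9, 2↦3, 3↦1, 4↦3, 5↦9, 6↦8, 7↦0, 8↦7, 9↦7, 10↦0]  zeros at y ∈ {7, 10}
  x = 6: [0↦7, 1↦8, 2↦2, 3↦0, 4↦2, 5↦8, 6↦7, 7↦10, 8↦6, 9↦6, 10↦10]  zeros at y ∈ {3}
  x = 7: [0↦6, 1↦7, 2↦1, 3↦10, 4↦1, 5↦7, 6↦6, 7↦9, 8↦5, 9↦5, 10↦9]  zeros at y ∈ ∅
  x = 8: [0↦5, 1↦6, 2↦0, 3↦9, 4↦0, 5↦6, 6↦5, 7↦8, 8↦4, 9↦4, 10↦8]  zeros at y ∈ {2, 4}
  x = 9: [0↦4, 1↦5, 2↦10, 3↦8, 4↦10, 5↦5, 6↦4, 7↦7, 8↦3, 9↦3, 10↦7]  zeros at y ∈ ∅
  x = 10: [0↦3, 1↦4, 2↦9, 3↦7, 4↦9, 5↦4, 6↦3, 7↦6, 8↦2, 9↦2, 10↦6]  zeros at y ∈ ∅
Collecting zeros: affine points = {(1, 8), (1, 9), (2, 0), (2, 6), (3, 1), (3, 5), (5, 7), (5, 10), (6, 3), (8, 2), (8, 4)}.
Total count |C(F_11)_aff| = 11.


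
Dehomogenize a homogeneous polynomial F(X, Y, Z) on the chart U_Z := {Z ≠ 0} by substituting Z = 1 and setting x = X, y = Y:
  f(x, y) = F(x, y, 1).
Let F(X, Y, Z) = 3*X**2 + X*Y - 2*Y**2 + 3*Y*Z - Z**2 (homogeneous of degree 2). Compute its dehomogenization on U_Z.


f(x, y) = 3*x**2 + x*y - 2*y**2 + 3*y - 1

On U_Z we set Z = 1. Each monomial c·X^i·Y^j·Z^k in F becomes c·x^i·y^j·1^k = c·x^i·y^j.
Substituting Z = 1: F(X, Y, 1) = 3*x**2 + x*y - 2*y**2 + 3*y - 1.
Note: deg(f) ≤ deg(F) = 2; strict inequality happens when F is divisible by Z (lost terms).


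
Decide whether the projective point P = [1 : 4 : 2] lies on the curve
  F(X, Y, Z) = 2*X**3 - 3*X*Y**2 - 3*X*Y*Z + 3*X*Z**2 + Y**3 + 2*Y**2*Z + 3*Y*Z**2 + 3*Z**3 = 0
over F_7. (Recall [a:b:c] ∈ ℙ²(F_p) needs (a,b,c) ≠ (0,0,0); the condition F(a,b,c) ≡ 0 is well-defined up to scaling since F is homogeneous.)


F(1,4,2) ≡ 2 (mod 7); P is NOT on the curve.

Evaluate F(1, 4, 2) term-by-term (mod 7).
  2*X**3 ↦ 2·1·1·1 = 2
  -3*X*Y**2 ↦ -3·1·16·1 = -48
  -3*X*Y*Z ↦ -3·1·4·2 = -24
  3*X*Z**2 ↦ 3·1·1·4 = 12
  Y**3 ↦ 1·1·64·1 = 64
  2*Y**2*Z ↦ 2·1·16·2 = 64
  3*Y*Z**2 ↦ 3·1·4·4 = 48
  3*Z**3 ↦ 3·1·1·8 = 24
Sum: F(1, 4, 2) = (2) + (-48) + (-24) + (12) + (64) + (64) + (48) + (24) = 142.
Reducing mod 7: 142 ≡ 2 (mod 7).
Since F(a, b, c) ≡ 2 ≠ 0 (mod 7), P does NOT lie on the curve.


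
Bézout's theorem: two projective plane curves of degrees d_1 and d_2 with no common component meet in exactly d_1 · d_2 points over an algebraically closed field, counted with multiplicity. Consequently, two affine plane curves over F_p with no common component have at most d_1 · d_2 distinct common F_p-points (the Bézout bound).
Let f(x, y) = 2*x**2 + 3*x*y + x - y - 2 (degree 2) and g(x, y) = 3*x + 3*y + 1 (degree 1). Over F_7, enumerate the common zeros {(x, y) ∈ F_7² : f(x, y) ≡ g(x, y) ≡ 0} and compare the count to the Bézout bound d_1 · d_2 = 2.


Common zeros: ∅; count = 0; Bézout bound = 2.

deg(f) = 2, deg(g) = 1, so Bézout bound = 2.
Scan x ∈ F_7. For each x, list the y ∈ F_7 with f(x, y) ≡ 0 and those with g(x, y) ≡ 0 (mod 7); the common zeros in that column are the intersection.
  x = 0: f ≡ 0 at y ∈ {5}; g ≡ 0 at y ∈ {2}; common: ∅.
  x = 1: f ≡ 0 at y ∈ {3}; g ≡ 0 at y ∈ {1}; common: ∅.
  x = 2: f ≡ 0 at y ∈ {4}; g ≡ 0 at y ∈ {0}; common: ∅.
  x = 3: f ≡ 0 at y ∈ {2}; g ≡ 0 at y ∈ {6}; common: ∅.
  x = 4: f ≡ 0 at y ∈ {2}; g ≡ 0 at y ∈ {5}; common: ∅.
  x = 5: f ≡ 0 at y ∈ ∅; g ≡ 0 at y ∈ {4}; common: ∅.
  x = 6: f ≡ 0 at y ∈ {5}; g ≡ 0 at y ∈ {3}; common: ∅.
Collecting: common zeros = ∅, so the count is 0.
Comparison with the Bézout bound: 0 ≤ 2 = deg(f)·deg(g), as expected for curves with no common component (the affine F_7-count falls short of the bound because intersections may lie at infinity, over extension fields, or carry multiplicity).


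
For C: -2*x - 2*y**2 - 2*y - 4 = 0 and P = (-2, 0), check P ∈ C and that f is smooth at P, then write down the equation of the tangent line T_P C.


Tangent line at P: -2*x - 2*y - 4 = 0.

Step 1: f(-2, 0) = 0, so P lies on C.
Step 2: partial derivatives
  f_x(x, y) = -2, f_y(x, y) = -4*y - 2.
  f_x(P) = -2, f_y(P) = -2 (gradient nonzero, so P is smooth).
Step 3: tangent line at P: -2·(x − -2) + -2·(y − 0) = 0.
Expanding: -2*x - 2*y - 4 = 0.


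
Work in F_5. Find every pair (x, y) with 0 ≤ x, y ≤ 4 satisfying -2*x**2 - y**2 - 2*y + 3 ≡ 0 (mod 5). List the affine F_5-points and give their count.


Affine F_5-points: {(0, 1), (0, 2), (2, 0), (2, 3), (3, 0), (3, 3)}; count = 6.

For each of the 25 pairs (x, y) ∈ F_5², evaluate f(x, y) mod 5. Record the zeros.
  x = 0: [0↦3, 1↦0, 2↦0, 3↦3, 4↦4]  zeros at y ∈ {1, 2}
  x = 1: [0↦1, 1↦3, 2↦3, 3↦1, 4↦2]  zeros at y ∈ ∅
  x = 2: [0↦0, 1↦2, 2↦2, 3↦0, 4↦1]  zeros at y ∈ {0, 3}
  x = 3: [0↦0, 1↦2, 2↦2, 3↦0, 4↦1]  zeros at y ∈ {0, 3}
  x = 4: [0↦1, 1↦3, 2↦3, 3↦1, 4↦2]  zeros at y ∈ ∅
Collecting zeros: affine points = {(0, 1), (0, 2), (2, 0), (2, 3), (3, 0), (3, 3)}.
Total count |C(F_5)_aff| = 6.


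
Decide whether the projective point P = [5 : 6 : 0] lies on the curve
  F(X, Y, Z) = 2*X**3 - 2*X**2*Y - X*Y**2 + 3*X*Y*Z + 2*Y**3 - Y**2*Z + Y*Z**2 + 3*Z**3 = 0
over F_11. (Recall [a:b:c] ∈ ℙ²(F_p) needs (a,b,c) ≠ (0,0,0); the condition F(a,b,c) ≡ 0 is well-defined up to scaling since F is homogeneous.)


F(5,6,0) ≡ 4 (mod 11); P is NOT on the curve.

Evaluate F(5, 6, 0) term-by-term (mod 11).
  2*X**3 ↦ 2·125·1·1 = 250
  -2*X**2*Y ↦ -2·25·6·1 = -300
  -X*Y**2 ↦ -1·5·36·1 = -180
  3*X*Y*Z ↦ 3·5·6·0 = 0
  2*Y**3 ↦ 2·1·216·1 = 432
  -Y**2*Z ↦ -1·1·36·0 = 0
  Y*Z**2 ↦ 1·1·6·0 = 0
  3*Z**3 ↦ 3·1·1·0 = 0
Sum: F(5, 6, 0) = (250) + (-300) + (-180) + (0) + (432) + (0) + (0) + (0) = 202.
Reducing mod 11: 202 ≡ 4 (mod 11).
Since F(a, b, c) ≡ 4 ≠ 0 (mod 11), P does NOT lie on the curve.


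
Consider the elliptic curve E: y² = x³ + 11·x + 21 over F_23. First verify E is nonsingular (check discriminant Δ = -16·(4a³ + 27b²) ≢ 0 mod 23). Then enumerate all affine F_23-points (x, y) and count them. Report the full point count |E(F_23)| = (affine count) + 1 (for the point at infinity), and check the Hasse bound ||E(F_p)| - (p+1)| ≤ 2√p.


Affine points = {(3, 9), (3, 14), (6, 2), (6, 21), (7, 2), (7, 21), (8, 0), (10, 2), (10, 21), (11, 1), (11, 22), (12, 8), (12, 15), (18, 5), (18, 18), (22, 3), (22, 20)}; affine count = 17; |E(F_23)| = 18.

Discriminant check: Δ ∝ 4a³ + 27b² = 4·11³ + 27·21² = 4·1331 + 27·441 ≡ 4 (mod 23). Nonzero ⇒ E is nonsingular.
For each x ∈ F_23, compute rhs = x³ + 11·x + 21 mod 23, then count y ∈ F_23 with y² ≡ rhs.
  x = 0: rhs = 21, matching y values: none (0 points).
  x = 1: rhs = 10, matching y values: none (0 points).
  x = 2: rhs = 5, matching y values: none (0 points).
  x = 3: rhs = 12, matching y values: 9, 14 (2 points).
  x = 4: rhs = 14, matching y values: none (0 points).
  x = 5: rhs = 17, matching y values: none (0 points).
  x = 6: rhs = 4, matching y values: 2, 21 (2 points).
  x = 7: rhs = 4, matching y values: 2, 21 (2 points).
  x = 8: rhs = 0, matching y values: 0 (1 points).
  x = 9: rhs = 21, matching y values: none (0 points).
  x = 10: rhs = 4, matching y values: 2, 21 (2 points).
  x = 11: rhs = 1, matching y values: 1, 22 (2 points).
  x = 12: rhs = 18, matching y values: 8, 15 (2 points).
  x = 13: rhs = 15, matching y values: none (0 points).
  x = 14: rhs = 21, matching y values: none (0 points).
  x = 15: rhs = 19, matching y values: none (0 points).
  x = 16: rhs = 15, matching y values: none (0 points).
  x = 17: rhs = 15, matching y values: none (0 points).
  x = 18: rhs = 2, matching y values: 5, 18 (2 points).
  x = 19: rhs = 5, matching y values: none (0 points).
  x = 20: rhs = 7, matching y values: none (0 points).
  x = 21: rhs = 14, matching y values: none (0 points).
  x = 22: rhs = 9, matching y values: 3, 20 (2 points).
Total affine count: 17.
Full point count |E(F_23)| = 17 + 1 = 18.
Hasse bound: |18 − (23+1)| = |-6| = 6 ≤ 2√23 ≈ 9.5917 ✓.


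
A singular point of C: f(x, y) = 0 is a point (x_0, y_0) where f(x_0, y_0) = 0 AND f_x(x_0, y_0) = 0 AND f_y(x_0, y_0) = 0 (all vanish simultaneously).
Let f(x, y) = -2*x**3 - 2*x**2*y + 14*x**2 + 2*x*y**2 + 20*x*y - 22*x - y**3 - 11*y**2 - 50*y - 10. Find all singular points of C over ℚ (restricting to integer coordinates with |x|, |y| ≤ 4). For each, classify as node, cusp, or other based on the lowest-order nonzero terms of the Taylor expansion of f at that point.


Singular points: {(3, -2)}; classification: cusp.

Compute partial derivatives:
  f_x = -6*x**2 - 4*x*y + 28*x + 2*y**2 + 20*y - 22.
  f_y = -2*x**2 + 4*x*y + 20*x - 3*y**2 - 22*y - 50.
Scan x_0 ∈ {−4, ..., 4}. For each x_0, f_y(x_0, y) is a polynomial in y; find its integer roots y ∈ {−4, ..., 4}, then test f_x and f at those candidates.
  x = -4: f_y(-4, y) = -3*y**2 - 38*y - 162; no integer root y with |y| ≤ 4.
  x = -3: f_y(-3, y) = -3*y**2 - 34*y - 128; no integer root y with |y| ≤ 4.
  x = -2: f_y(-2, y) = -3*y**2 - 30*y - 98; no integer root y with |y| ≤ 4.
  x = -1: f_y(-1, y) = -3*y**2 - 26*y - 72; no integer root y with |y| ≤ 4.
  x = 0: f_y(0, y) = -3*y**2 - 22*y - 50; no integer root y with |y| ≤ 4.
  x = 1: f_y(1, y) = -3*y**2 - 18*y - 32; no integer root y with |y| ≤ 4.
  x = 2: f_y(2, y) = -3*y**2 - 14*y - 18; no integer root y with |y| ≤ 4.
  x = 3: f_y(3, y) = -3*y**2 - 10*y - 8; vanishes at y ∈ {-2}. (3, -2): f_x = 0, f = 0 — SINGULAR.
  x = 4: f_y(4, y) = -3*y**2 - 6*y - 2; no integer root y with |y| ≤ 4.
Only singular point on the grid: (3, -2).
Classify: substitute x = 3 + u, y = -2 + v and expand: f = -2*u**3 - 2*u**2*v + 2*u*v**2 - v**3 + v**2.
No constant or linear terms (consistent with a singular point). Quadratic part: v**2. Cubic part: -2*u**3 - 2*u**2*v + 2*u*v**2 - v**3.
The quadratic part v**2 is a perfect square, so there is a single (double) tangent line v = 0, i.e. y = -2. Restricting the cubic part to that line (v = 0) leaves -2*u**3 ≠ 0, so f is not divisible by v and the branch is v² ≈ 2*u**3 to lowest order — this is a cusp.
Classification: cusp.


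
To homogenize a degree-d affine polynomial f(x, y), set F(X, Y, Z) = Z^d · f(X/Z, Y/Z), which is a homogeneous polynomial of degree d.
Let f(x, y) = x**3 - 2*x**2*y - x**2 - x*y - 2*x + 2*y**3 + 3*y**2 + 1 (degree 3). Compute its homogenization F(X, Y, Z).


F(X, Y, Z) = X**3 - 2*X**2*Y - X**2*Z - X*Y*Z - 2*X*Z**2 + 2*Y**3 + 3*Y**2*Z + Z**3

deg(f) = 3.
Substitute x = X/Z, y = Y/Z into f, then multiply by Z^3.
  monomial 1·x^3·y^0 ↦ 1·X^3·Y^0·Z^0.
  monomial -2·x^2·y^1 ↦ -2·X^2·Y^1·Z^0.
  monomial -1·x^2·y^0 ↦ -1·X^2·Y^0·Z^1.
  monomial -1·x^1·y^1 ↦ -1·X^1·Y^1·Z^1.
  monomial -2·x^1·y^0 ↦ -2·X^1·Y^0·Z^2.
  monomial 2·x^0·y^3 ↦ 2·X^0·Y^3·Z^0.
  monomial 3·x^0·y^2 ↦ 3·X^0·Y^2·Z^1.
  monomial 1·x^0·y^0 ↦ 1·X^0·Y^0·Z^3.
Collecting: F(X, Y, Z) = X**3 - 2*X**2*Y - X**2*Z - X*Y*Z - 2*X*Z**2 + 2*Y**3 + 3*Y**2*Z + Z**3.


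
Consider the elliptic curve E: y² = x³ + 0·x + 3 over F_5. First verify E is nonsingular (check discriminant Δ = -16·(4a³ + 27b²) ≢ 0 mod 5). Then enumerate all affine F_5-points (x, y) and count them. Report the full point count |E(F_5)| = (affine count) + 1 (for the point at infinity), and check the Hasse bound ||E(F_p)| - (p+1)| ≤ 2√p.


Affine points = {(1, 2), (1, 3), (2, 1), (2, 4), (3, 0)}; affine count = 5; |E(F_5)| = 6.

Discriminant check: Δ ∝ 4a³ + 27b² = 4·0³ + 27·3² = 4·0 + 27·9 ≡ 3 (mod 5). Nonzero ⇒ E is nonsingular.
For each x ∈ F_5, compute rhs = x³ + 0·x + 3 mod 5, then count y ∈ F_5 with y² ≡ rhs.
  x = 0: rhs = 3, matching y values: none (0 points).
  x = 1: rhs = 4, matching y values: 2, 3 (2 points).
  x = 2: rhs = 1, matching y values: 1, 4 (2 points).
  x = 3: rhs = 0, matching y values: 0 (1 points).
  x = 4: rhs = 2, matching y values: none (0 points).
Total affine count: 5.
Full point count |E(F_5)| = 5 + 1 = 6.
Hasse bound: |6 − (5+1)| = |0| = 0 ≤ 2√5 ≈ 4.4721 ✓.


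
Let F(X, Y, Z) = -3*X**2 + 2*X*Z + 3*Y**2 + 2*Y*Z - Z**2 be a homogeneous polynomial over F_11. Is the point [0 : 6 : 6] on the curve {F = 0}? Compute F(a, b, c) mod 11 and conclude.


F(0,6,6) ≡ 1 (mod 11); P is NOT on the curve.

Evaluate F(0, 6, 6) term-by-term (mod 11).
  -3*X**2 ↦ -3·0·1·1 = 0
  2*X*Z ↦ 2·0·1·6 = 0
  3*Y**2 ↦ 3·1·36·1 = 108
  2*Y*Z ↦ 2·1·6·6 = 72
  -Z**2 ↦ -1·1·1·36 = -36
Sum: F(0, 6, 6) = (0) + (0) + (108) + (72) + (-36) = 144.
Reducing mod 11: 144 ≡ 1 (mod 11).
Since F(a, b, c) ≡ 1 ≠ 0 (mod 11), P does NOT lie on the curve.


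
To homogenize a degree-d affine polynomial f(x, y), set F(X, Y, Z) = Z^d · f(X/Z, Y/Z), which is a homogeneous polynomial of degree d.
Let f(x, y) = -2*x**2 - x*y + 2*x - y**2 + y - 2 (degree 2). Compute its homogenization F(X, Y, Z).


F(X, Y, Z) = -2*X**2 - X*Y + 2*X*Z - Y**2 + Y*Z - 2*Z**2

deg(f) = 2.
Substitute x = X/Z, y = Y/Z into f, then multiply by Z^2.
  monomial -2·x^2·y^0 ↦ -2·X^2·Y^0·Z^0.
  monomial -1·x^1·y^1 ↦ -1·X^1·Y^1·Z^0.
  monomial 2·x^1·y^0 ↦ 2·X^1·Y^0·Z^1.
  monomial -1·x^0·y^2 ↦ -1·X^0·Y^2·Z^0.
  monomial 1·x^0·y^1 ↦ 1·X^0·Y^1·Z^1.
  monomial -2·x^0·y^0 ↦ -2·X^0·Y^0·Z^2.
Collecting: F(X, Y, Z) = -2*X**2 - X*Y + 2*X*Z - Y**2 + Y*Z - 2*Z**2.


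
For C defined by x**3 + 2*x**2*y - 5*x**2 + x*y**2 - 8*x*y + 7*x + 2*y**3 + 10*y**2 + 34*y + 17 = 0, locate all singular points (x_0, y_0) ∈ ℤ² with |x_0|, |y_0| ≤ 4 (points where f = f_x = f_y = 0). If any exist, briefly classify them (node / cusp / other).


Singular points: {(3, -2)}; classification: cusp.

Compute partial derivatives:
  f_x = 3*x**2 + 4*x*y - 10*x + y**2 - 8*y + 7.
  f_y = 2*x**2 + 2*x*y - 8*x + 6*y**2 + 20*y + 34.
Scan x_0 ∈ {−4, ..., 4}. For each x_0, f_y(x_0, y) is a polynomial in y; find its integer roots y ∈ {−4, ..., 4}, then test f_x and f at those candidates.
  x = -4: f_y(-4, y) = 6*y**2 + 12*y + 98; no integer root y with |y| ≤ 4.
  x = -3: f_y(-3, y) = 6*y**2 + 14*y + 76; no integer root y with |y| ≤ 4.
  x = -2: f_y(-2, y) = 6*y**2 + 16*y + 58; no integer root y with |y| ≤ 4.
  x = -1: f_y(-1, y) = 6*y**2 + 18*y + 44; no integer root y with |y| ≤ 4.
  x = 0: f_y(0, y) = 6*y**2 + 20*y + 34; no integer root y with |y| ≤ 4.
  x = 1: f_y(1, y) = 6*y**2 + 22*y + 28; no integer root y with |y| ≤ 4.
  x = 2: f_y(2, y) = 6*y**2 + 24*y + 26; no integer root y with |y| ≤ 4.
  x = 3: f_y(3, y) = 6*y**2 + 26*y + 28; vanishes at y ∈ {-2}. (3, -2): f_x = 0, f = 0 — SINGULAR.
  x = 4: f_y(4, y) = 6*y**2 + 28*y + 34; no integer root y with |y| ≤ 4.
Only singular point on the grid: (3, -2).
Classify: substitute x = 3 + u, y = -2 + v and expand: f = u**3 + 2*u**2*v + u*v**2 + 2*v**3 + v**2.
No constant or linear terms (consistent with a singular point). Quadratic part: v**2. Cubic part: u**3 + 2*u**2*v + u*v**2 + 2*v**3.
The quadratic part v**2 is a perfect square, so there is a single (double) tangent line v = 0, i.e. y = -2. Restricting the cubic part to that line (v = 0) leaves u**3 ≠ 0, so f is not divisible by v and the branch is v² ≈ -u**3 to lowest order — this is a cusp.
Classification: cusp.


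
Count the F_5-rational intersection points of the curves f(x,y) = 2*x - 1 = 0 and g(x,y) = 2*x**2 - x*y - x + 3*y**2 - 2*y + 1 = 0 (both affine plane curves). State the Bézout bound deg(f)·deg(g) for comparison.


Common zeros: ∅; count = 0; Bézout bound = 2.

deg(f) = 1, deg(g) = 2, so Bézout bound = 2.
Scan x ∈ F_5. For each x, list the y ∈ F_5 with f(x, y) ≡ 0 and those with g(x, y) ≡ 0 (mod 5); the common zeros in that column are the intersection.
  x = 0: f ≡ 0 at y ∈ ∅; g ≡ 0 at y ∈ ∅; common: ∅.
  x = 1: f ≡ 0 at y ∈ ∅; g ≡ 0 at y ∈ {3}; common: ∅.
  x = 2: f ≡ 0 at y ∈ ∅; g ≡ 0 at y ∈ ∅; common: ∅.
  x = 3: f ≡ 0 at y ∈ {0, 1, 2, 3, 4}; g ≡ 0 at y ∈ ∅; common: ∅.
  x = 4: f ≡ 0 at y ∈ ∅; g ≡ 0 at y ∈ ∅; common: ∅.
Collecting: common zeros = ∅, so the count is 0.
Comparison with the Bézout bound: 0 ≤ 2 = deg(f)·deg(g), as expected for curves with no common component (the affine F_5-count falls short of the bound because intersections may lie at infinity, over extension fields, or carry multiplicity).


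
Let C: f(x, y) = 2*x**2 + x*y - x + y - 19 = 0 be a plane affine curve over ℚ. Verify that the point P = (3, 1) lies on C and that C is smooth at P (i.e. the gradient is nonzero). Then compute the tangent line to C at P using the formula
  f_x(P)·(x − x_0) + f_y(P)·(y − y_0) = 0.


Tangent line at P: 12*x + 4*y - 40 = 0.

Step 1: f(3, 1) = 0, so P lies on C.
Step 2: partial derivatives
  f_x(x, y) = 4*x + y - 1, f_y(x, y) = x + 1.
  f_x(P) = 12, f_y(P) = 4 (gradient nonzero, so P is smooth).
Step 3: tangent line at P: 12·(x − 3) + 4·(y − 1) = 0.
Expanding: 12*x + 4*y - 40 = 0.


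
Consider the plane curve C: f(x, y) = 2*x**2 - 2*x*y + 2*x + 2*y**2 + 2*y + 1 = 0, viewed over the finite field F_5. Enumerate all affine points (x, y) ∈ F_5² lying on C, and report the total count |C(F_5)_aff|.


Affine F_5-points: {(0, 1), (0, 3), (1, 0), (2, 3), (3, 0), (3, 2)}; count = 6.

For each of the 25 pairs (x, y) ∈ F_5², evaluate f(x, y) mod 5. Record the zeros.
  x = 0: [0↦1, 1↦0, 2↦3, 3↦0, 4↦1]  zeros at y ∈ {1, 3}
  x = 1: [0↦0, 1↦2, 2↦3, 3↦3, 4↦2]  zeros at y ∈ {0}
  x = 2: [0↦3, 1↦3, 2↦2, 3↦0, 4↦2]  zeros at y ∈ {3}
  x = 3: [0↦0, 1↦3, 2↦0, 3↦1, 4↦1]  zeros at y ∈ {0, 2}
  x = 4: [0↦1, 1↦2, 2↦2, 3↦1, 4↦4]  zeros at y ∈ ∅
Collecting zeros: affine points = {(0, 1), (0, 3), (1, 0), (2, 3), (3, 0), (3, 2)}.
Total count |C(F_5)_aff| = 6.


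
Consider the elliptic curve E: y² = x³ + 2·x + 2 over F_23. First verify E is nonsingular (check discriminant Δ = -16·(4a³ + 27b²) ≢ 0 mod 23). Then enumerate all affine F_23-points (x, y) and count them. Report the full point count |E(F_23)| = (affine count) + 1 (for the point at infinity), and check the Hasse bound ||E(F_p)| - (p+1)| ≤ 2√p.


Affine points = {(0, 5), (0, 18), (3, 9), (3, 14), (6, 0), (8, 1), (8, 22), (9, 6), (9, 17), (12, 11), (12, 12), (15, 7), (15, 16), (16, 6), (16, 17), (17, 2), (17, 21), (21, 6), (21, 17)}; affine count = 19; |E(F_23)| = 20.

Discriminant check: Δ ∝ 4a³ + 27b² = 4·2³ + 27·2² = 4·8 + 27·4 ≡ 2 (mod 23). Nonzero ⇒ E is nonsingular.
For each x ∈ F_23, compute rhs = x³ + 2·x + 2 mod 23, then count y ∈ F_23 with y² ≡ rhs.
  x = 0: rhs = 2, matching y values: 5, 18 (2 points).
  x = 1: rhs = 5, matching y values: none (0 points).
  x = 2: rhs = 14, matching y values: none (0 points).
  x = 3: rhs = 12, matching y values: 9, 14 (2 points).
  x = 4: rhs = 5, matching y values: none (0 points).
  x = 5: rhs = 22, matching y values: none (0 points).
  x = 6: rhs = 0, matching y values: 0 (1 points).
  x = 7: rhs = 14, matching y values: none (0 points).
  x = 8: rhs = 1, matching y values: 1, 22 (2 points).
  x = 9: rhs = 13, matching y values: 6, 17 (2 points).
  x = 10: rhs = 10, matching y values: none (0 points).
  x = 11: rhs = 21, matching y values: none (0 points).
  x = 12: rhs = 6, matching y values: 11, 12 (2 points).
  x = 13: rhs = 17, matching y values: none (0 points).
  x = 14: rhs = 14, matching y values: none (0 points).
  x = 15: rhs = 3, matching y values: 7, 16 (2 points).
  x = 16: rhs = 13, matching y values: 6, 17 (2 points).
  x = 17: rhs = 4, matching y values: 2, 21 (2 points).
  x = 18: rhs = 5, matching y values: none (0 points).
  x = 19: rhs = 22, matching y values: none (0 points).
  x = 20: rhs = 15, matching y values: none (0 points).
  x = 21: rhs = 13, matching y values: 6, 17 (2 points).
  x = 22: rhs = 22, matching y values: none (0 points).
Total affine count: 19.
Full point count |E(F_23)| = 19 + 1 = 20.
Hasse bound: |20 − (23+1)| = |-4| = 4 ≤ 2√23 ≈ 9.5917 ✓.


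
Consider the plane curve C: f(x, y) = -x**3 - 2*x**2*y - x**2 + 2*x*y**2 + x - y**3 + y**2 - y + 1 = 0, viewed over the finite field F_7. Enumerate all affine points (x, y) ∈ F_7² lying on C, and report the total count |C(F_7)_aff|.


Affine F_7-points: {(0, 1), (1, 0), (1, 4), (1, 6), (2, 1), (3, 5), (4, 5), (5, 2), (6, 0)}; count = 9.

For each of the 49 pairs (x, y) ∈ F_7², evaluate f(x, y) mod 7. Record the zeros.
  x = 0: [0↦1, 1↦0, 2↦2, 3↦1, 4↦5, 5↦1, 6↦4]  zeros at y ∈ {1}
  x = 1: [0↦0, 1↦6, 2↦5, 3↦5, 4↦0, 5↦5, 6↦0]  zeros at y ∈ {0, 4, 6}
  x = 2: [0↦5, 1↦0, 2↦6, 3↦3, 4↦6, 5↦2, 6↦6]  zeros at y ∈ {1}
  x = 3: [0↦3, 1↦4, 2↦6, 3↦3, 4↦3, 5↦0, 6↦2]  zeros at y ∈ {5}
  x = 4: [0↦2, 1↦5, 2↦6, 3↦6, 4↦6, 5↦0, 6↦3]  zeros at y ∈ {5}
  x = 5: [0↦3, 1↦4, 2↦0, 3↦6, 4↦2, 5↦3, 6↦3]  zeros at y ∈ {2}
  x = 6: [0↦0, 1↦2, 2↦3, 3↦4, 4↦6, 5↦3, 6↦3]  zeros at y ∈ {0}
Collecting zeros: affine points = {(0, 1), (1, 0), (1, 4), (1, 6), (2, 1), (3, 5), (4, 5), (5, 2), (6, 0)}.
Total count |C(F_7)_aff| = 9.


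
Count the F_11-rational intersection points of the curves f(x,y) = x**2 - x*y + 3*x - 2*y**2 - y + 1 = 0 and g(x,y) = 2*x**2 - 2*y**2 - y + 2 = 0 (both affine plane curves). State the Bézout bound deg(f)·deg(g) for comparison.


Common zeros: {(7, 10)}; count = 1; Bézout bound = 4.

deg(f) = 2, deg(g) = 2, so Bézout bound = 4.
Scan x ∈ F_11. For each x, list the y ∈ F_11 with f(x, y) ≡ 0 and those with g(x, y) ≡ 0 (mod 11); the common zeros in that column are the intersection.
  x = 0: f ≡ 0 at y ∈ {6, 10}; g ≡ 0 at y ∈ ∅; common: ∅.
  x = 1: f ≡ 0 at y ∈ {5}; g ≡ 0 at y ∈ {8}; common: ∅.
  x = 2: f ≡ 0 at y ∈ {0, 4}; g ≡ 0 at y ∈ {2, 3}; common: ∅.
  x = 3: f ≡ 0 at y ∈ {3, 6}; g ≡ 0 at y ∈ ∅; common: ∅.
  x = 4: f ≡ 0 at y ∈ {1, 2}; g ≡ 0 at y ∈ {6, 10}; common: ∅.
  x = 5: f ≡ 0 at y ∈ {1, 7}; g ≡ 0 at y ∈ ∅; common: ∅.
  x = 6: f ≡ 0 at y ∈ {0, 2}; g ≡ 0 at y ∈ ∅; common: ∅.
  x = 7: f ≡ 0 at y ∈ {8, 10}; g ≡ 0 at y ∈ {6, 10}; common: {10}.
  x = 8: f ≡ 0 at y ∈ {3, 9}; g ≡ 0 at y ∈ ∅; common: ∅.
  x = 9: f ≡ 0 at y ∈ {8, 9}; g ≡ 0 at y ∈ {2, 3}; common: ∅.
  x = 10: f ≡ 0 at y ∈ {4, 7}; g ≡ 0 at y ∈ {8}; common: ∅.
Collecting: common zeros = {(7, 10)}, so the count is 1.
Comparison with the Bézout bound: 1 ≤ 4 = deg(f)·deg(g), as expected for curves with no common component (the affine F_11-count falls short of the bound because intersections may lie at infinity, over extension fields, or carry multiplicity).


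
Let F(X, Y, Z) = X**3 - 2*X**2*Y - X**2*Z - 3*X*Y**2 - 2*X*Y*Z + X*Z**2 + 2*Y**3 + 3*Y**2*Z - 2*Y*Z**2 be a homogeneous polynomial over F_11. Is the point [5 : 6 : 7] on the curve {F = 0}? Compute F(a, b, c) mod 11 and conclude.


F(5,6,7) ≡ 8 (mod 11); P is NOT on the curve.

Evaluate F(5, 6, 7) term-by-term (mod 11).
  X**3 ↦ 1·125·1·1 = 125
  -2*X**2*Y ↦ -2·25·6·1 = -300
  -X**2*Z ↦ -1·25·1·7 = -175
  -3*X*Y**2 ↦ -3·5·36·1 = -540
  -2*X*Y*Z ↦ -2·5·6·7 = -420
  X*Z**2 ↦ 1·5·1·49 = 245
  2*Y**3 ↦ 2·1·216·1 = 432
  3*Y**2*Z ↦ 3·1·36·7 = 756
  -2*Y*Z**2 ↦ -2·1·6·49 = -588
Sum: F(5, 6, 7) = (125) + (-300) + (-175) + (-540) + (-420) + (245) + (432) + (756) + (-588) = -465.
Reducing mod 11: -465 ≡ 8 (mod 11).
Since F(a, b, c) ≡ 8 ≠ 0 (mod 11), P does NOT lie on the curve.


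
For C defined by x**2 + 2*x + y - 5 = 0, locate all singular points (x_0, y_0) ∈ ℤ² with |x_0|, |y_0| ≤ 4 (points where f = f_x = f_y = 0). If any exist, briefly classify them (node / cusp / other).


No singular points in the scanned grid; C is smooth there.

Compute partial derivatives:
  f_x = 2*x + 2.
  f_y = 1.
f_y = 1 is a nonzero constant, so f_y never vanishes: no point (x, y) can satisfy f = f_x = f_y = 0. In particular no (x, y) ∈ {−4, ..., 4}² is singular; the curve is smooth.


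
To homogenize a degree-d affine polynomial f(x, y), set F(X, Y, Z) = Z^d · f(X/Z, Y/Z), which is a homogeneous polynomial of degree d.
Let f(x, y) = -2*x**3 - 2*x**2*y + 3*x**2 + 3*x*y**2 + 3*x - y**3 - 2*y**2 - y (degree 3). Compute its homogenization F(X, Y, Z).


F(X, Y, Z) = -2*X**3 - 2*X**2*Y + 3*X**2*Z + 3*X*Y**2 + 3*X*Z**2 - Y**3 - 2*Y**2*Z - Y*Z**2

deg(f) = 3.
Substitute x = X/Z, y = Y/Z into f, then multiply by Z^3.
  monomial -2·x^3·y^0 ↦ -2·X^3·Y^0·Z^0.
  monomial -2·x^2·y^1 ↦ -2·X^2·Y^1·Z^0.
  monomial 3·x^2·y^0 ↦ 3·X^2·Y^0·Z^1.
  monomial 3·x^1·y^2 ↦ 3·X^1·Y^2·Z^0.
  monomial 3·x^1·y^0 ↦ 3·X^1·Y^0·Z^2.
  monomial -1·x^0·y^3 ↦ -1·X^0·Y^3·Z^0.
  monomial -2·x^0·y^2 ↦ -2·X^0·Y^2·Z^1.
  monomial -1·x^0·y^1 ↦ -1·X^0·Y^1·Z^2.
Collecting: F(X, Y, Z) = -2*X**3 - 2*X**2*Y + 3*X**2*Z + 3*X*Y**2 + 3*X*Z**2 - Y**3 - 2*Y**2*Z - Y*Z**2.


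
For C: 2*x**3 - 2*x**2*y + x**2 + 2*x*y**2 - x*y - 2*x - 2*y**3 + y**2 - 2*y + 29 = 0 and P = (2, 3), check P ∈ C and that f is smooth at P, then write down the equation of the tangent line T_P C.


Tangent line at P: 17*x - 36*y + 74 = 0.

Step 1: f(2, 3) = 0, so P lies on C.
Step 2: partial derivatives
  f_x(x, y) = 6*x**2 - 4*x*y + 2*x + 2*y**2 - y - 2, f_y(x, y) = -2*x**2 + 4*x*y - x - 6*y**2 + 2*y - 2.
  f_x(P) = 17, f_y(P) = -36 (gradient nonzero, so P is smooth).
Step 3: tangent line at P: 17·(x − 2) + -36·(y − 3) = 0.
Expanding: 17*x - 36*y + 74 = 0.


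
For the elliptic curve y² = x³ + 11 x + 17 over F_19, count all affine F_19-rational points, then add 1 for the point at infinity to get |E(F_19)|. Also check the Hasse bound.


Affine points = {(0, 6), (0, 13), (2, 3), (2, 16), (3, 1), (3, 18), (4, 7), (4, 12), (5, 8), (5, 11), (7, 0), (8, 3), (8, 16), (9, 3), (9, 16), (10, 5), (10, 14), (11, 5), (11, 14), (13, 1), (13, 18), (15, 2), (15, 17), (17, 5), (17, 14), (18, 9), (18, 10)}; affine count = 27; |E(F_19)| = 28.

Discriminant check: Δ ∝ 4a³ + 27b² = 4·11³ + 27·17² = 4·1331 + 27·289 ≡ 17 (mod 19). Nonzero ⇒ E is nonsingular.
For each x ∈ F_19, compute rhs = x³ + 11·x + 17 mod 19, then count y ∈ F_19 with y² ≡ rhs.
  x = 0: rhs = 17, matching y values: 6, 13 (2 points).
  x = 1: rhs = 10, matching y values: none (0 points).
  x = 2: rhs = 9, matching y values: 3, 16 (2 points).
  x = 3: rhs = 1, matching y values: 1, 18 (2 points).
  x = 4: rhs = 11, matching y values: 7, 12 (2 points).
  x = 5: rhs = 7, matching y values: 8, 11 (2 points).
  x = 6: rhs = 14, matching y values: none (0 points).
  x = 7: rhs = 0, matching y values: 0 (1 points).
  x = 8: rhs = 9, matching y values: 3, 16 (2 points).
  x = 9: rhs = 9, matching y values: 3, 16 (2 points).
  x = 10: rhs = 6, matching y values: 5, 14 (2 points).
  x = 11: rhs = 6, matching y values: 5, 14 (2 points).
  x = 12: rhs = 15, matching y values: none (0 points).
  x = 13: rhs = 1, matching y values: 1, 18 (2 points).
  x = 14: rhs = 8, matching y values: none (0 points).
  x = 15: rhs = 4, matching y values: 2, 17 (2 points).
  x = 16: rhs = 14, matching y values: none (0 points).
  x = 17: rhs = 6, matching y values: 5, 14 (2 points).
  x = 18: rhs = 5, matching y values: 9, 10 (2 points).
Total affine count: 27.
Full point count |E(F_19)| = 27 + 1 = 28.
Hasse bound: |28 − (19+1)| = |8| = 8 ≤ 2√19 ≈ 8.7178 ✓.


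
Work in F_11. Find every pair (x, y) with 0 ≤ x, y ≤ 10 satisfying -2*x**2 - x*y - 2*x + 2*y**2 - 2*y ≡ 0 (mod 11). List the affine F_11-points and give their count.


Affine F_11-points: {(0, 0), (0, 1), (4, 1), (4, 2), (5, 2), (5, 7), (7, 3), (7, 7), (8, 6), (8, 10), (10, 0), (10, 6)}; count = 12.

For each of the 121 pairs (x, y) ∈ F_11², evaluate f(x, y) mod 11. Record the zeros.
  x = 0: [0↦0, 1↦0, 2↦4, 3↦1, 4↦2, 5↦7, 6↦5, 7↦7, 8↦2, 9↦1, 10↦4]  zeros at y ∈ {0, 1}
  x = 1: [0↦7, 1↦6, 2↦9, 3↦5, 4↦5, 5↦9, 6↦6, 7↦7, 8↦1, 9↦10, 10↦1]  zeros at y ∈ ∅
  x = 2: [0↦10, 1↦8, 2↦10, 3↦5, 4↦4, 5↦7, 6↦3, 7↦3, 8↦7, 9↦4, 10↦5]  zeros at y ∈ ∅
  x = 3: [0↦9, 1↦6, 2↦7, 3↦1, 4↦10, 5↦1, 6↦7, 7↦6, 8↦9, 9↦5, 10↦5]  zeros at y ∈ ∅
  x = 4: [0↦4, 1↦0, 2↦0, 3↦4, 4↦1, 5↦2, 6↦7, 7↦5, 8↦7, 9↦2, 10↦1]  zeros at y ∈ {1, 2}
  x = 5: [0↦6, 1↦1, 2↦0, 3↦3, 4↦10, 5↦10, 6↦3, 7↦0, 8↦1, 9↦6, 10↦4]  zeros at y ∈ {2, 7}
  x = 6: [0↦4, 1↦9, 2↦7, 3↦9, 4↦4, 5↦3, 6↦6, 7↦2, 8↦2, 9↦6, 10↦3]  zeros at y ∈ ∅
  x = 7: [0↦9, 1↦2, 2↦10, 3↦0, 4↦5, 5↦3, 6↦5, 7↦0, 8↦10, 9↦2, 10↦9]  zeros at y ∈ {3, 7}
  x = 8: [0↦10, 1↦2, 2↦9, 3↦9, 4↦2, 5↦10, 6↦0, 7↦5, 8↦3, 9↦5, 10↦0]  zeros at y ∈ {6, 10}
  x = 9: [0↦7, 1↦9, 2↦4, 3↦3, 4↦6, 5↦2, 6↦2, 7↦6, 8↦3, 9↦4, 10↦9]  zeros at y ∈ ∅
  x = 10: [0↦0, 1↦1, 2↦6, 3↦4, 4↦6, 5↦1, 6↦0, 7↦3, 8↦10, 9↦10, 10↦3]  zeros at y ∈ {0, 6}
Collecting zeros: affine points = {(0, 0), (0, 1), (4, 1), (4, 2), (5, 2), (5, 7), (7, 3), (7, 7), (8, 6), (8, 10), (10, 0), (10, 6)}.
Total count |C(F_11)_aff| = 12.


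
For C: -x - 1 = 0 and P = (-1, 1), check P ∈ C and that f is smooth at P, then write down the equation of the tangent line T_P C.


Tangent line at P: -x - 1 = 0.

Step 1: f(-1, 1) = 0, so P lies on C.
Step 2: partial derivatives
  f_x(x, y) = -1, f_y(x, y) = 0.
  f_x(P) = -1, f_y(P) = 0 (gradient nonzero, so P is smooth).
Step 3: tangent line at P: -1·(x − -1) + 0·(y − 1) = 0.
Expanding: -x - 1 = 0.


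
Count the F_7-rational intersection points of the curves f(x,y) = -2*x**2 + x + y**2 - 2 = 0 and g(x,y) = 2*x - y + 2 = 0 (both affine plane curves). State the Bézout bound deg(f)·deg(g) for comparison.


Common zeros: {(2, 6), (4, 3)}; count = 2; Bézout bound = 2.

deg(f) = 2, deg(g) = 1, so Bézout bound = 2.
Scan x ∈ F_7. For each x, list the y ∈ F_7 with f(x, y) ≡ 0 and those with g(x, y) ≡ 0 (mod 7); the common zeros in that column are the intersection.
  x = 0: f ≡ 0 at y ∈ {3, 4}; g ≡ 0 at y ∈ {2}; common: ∅.
  x = 1: f ≡ 0 at y ∈ ∅; g ≡ 0 at y ∈ {4}; common: ∅.
  x = 2: f ≡ 0 at y ∈ {1, 6}; g ≡ 0 at y ∈ {6}; common: {6}.
  x = 3: f ≡ 0 at y ∈ ∅; g ≡ 0 at y ∈ {1}; common: ∅.
  x = 4: f ≡ 0 at y ∈ {3, 4}; g ≡ 0 at y ∈ {3}; common: {3}.
  x = 5: f ≡ 0 at y ∈ ∅; g ≡ 0 at y ∈ {5}; common: ∅.
  x = 6: f ≡ 0 at y ∈ ∅; g ≡ 0 at y ∈ {0}; common: ∅.
Collecting: common zeros = {(2, 6), (4, 3)}, so the count is 2.
Comparison with the Bézout bound: 2 ≤ 2 = deg(f)·deg(g), as expected for curves with no common component (the bound is attained).


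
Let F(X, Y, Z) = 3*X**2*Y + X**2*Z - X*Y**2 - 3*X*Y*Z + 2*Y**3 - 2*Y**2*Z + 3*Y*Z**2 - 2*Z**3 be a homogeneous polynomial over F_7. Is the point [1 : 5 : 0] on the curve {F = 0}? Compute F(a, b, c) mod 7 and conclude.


F(1,5,0) ≡ 2 (mod 7); P is NOT on the curve.

Evaluate F(1, 5, 0) term-by-term (mod 7).
  3*X**2*Y ↦ 3·1·5·1 = 15
  X**2*Z ↦ 1·1·1·0 = 0
  -X*Y**2 ↦ -1·1·25·1 = -25
  -3*X*Y*Z ↦ -3·1·5·0 = 0
  2*Y**3 ↦ 2·1·125·1 = 250
  -2*Y**2*Z ↦ -2·1·25·0 = 0
  3*Y*Z**2 ↦ 3·1·5·0 = 0
  -2*Z**3 ↦ -2·1·1·0 = 0
Sum: F(1, 5, 0) = (15) + (0) + (-25) + (0) + (250) + (0) + (0) + (0) = 240.
Reducing mod 7: 240 ≡ 2 (mod 7).
Since F(a, b, c) ≡ 2 ≠ 0 (mod 7), P does NOT lie on the curve.


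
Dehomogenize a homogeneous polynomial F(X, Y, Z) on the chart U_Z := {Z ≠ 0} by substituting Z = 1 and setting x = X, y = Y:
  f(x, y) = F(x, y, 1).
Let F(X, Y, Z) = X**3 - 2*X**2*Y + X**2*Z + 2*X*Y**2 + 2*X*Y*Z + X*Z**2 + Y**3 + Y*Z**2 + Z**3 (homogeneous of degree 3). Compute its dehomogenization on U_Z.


f(x, y) = x**3 - 2*x**2*y + x**2 + 2*x*y**2 + 2*x*y + x + y**3 + y + 1

On U_Z we set Z = 1. Each monomial c·X^i·Y^j·Z^k in F becomes c·x^i·y^j·1^k = c·x^i·y^j.
Substituting Z = 1: F(X, Y, 1) = x**3 - 2*x**2*y + x**2 + 2*x*y**2 + 2*x*y + x + y**3 + y + 1.
Note: deg(f) ≤ deg(F) = 3; strict inequality happens when F is divisible by Z (lost terms).


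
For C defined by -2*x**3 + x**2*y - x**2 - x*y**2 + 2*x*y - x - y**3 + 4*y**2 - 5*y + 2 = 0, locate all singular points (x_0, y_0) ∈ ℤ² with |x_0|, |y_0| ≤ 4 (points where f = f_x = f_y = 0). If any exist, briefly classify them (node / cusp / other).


Singular points: {(0, 1)}; classification: cusp.

Compute partial derivatives:
  f_x = -6*x**2 + 2*x*y - 2*x - y**2 + 2*y - 1.
  f_y = x**2 - 2*x*y + 2*x - 3*y**2 + 8*y - 5.
Scan x_0 ∈ {−4, ..., 4}. For each x_0, f_y(x_0, y) is a polynomial in y; find its integer roots y ∈ {−4, ..., 4}, then test f_x and f at those candidates.
  x = -4: f_y(-4, y) = -3*y**2 + 16*y + 3; no integer root y with |y| ≤ 4.
  x = -3: f_y(-3, y) = -3*y**2 + 14*y - 2; no integer root y with |y| ≤ 4.
  x = -2: f_y(-2, y) = -3*y**2 + 12*y - 5; no integer root y with |y| ≤ 4.
  x = -1: f_y(-1, y) = -3*y**2 + 10*y - 6; no integer root y with |y| ≤ 4.
  x = 0: f_y(0, y) = -3*y**2 + 8*y - 5; vanishes at y ∈ {1}. (0, 1): f_x = 0, f = 0 — SINGULAR.
  x = 1: f_y(1, y) = -3*y**2 + 6*y - 2; no integer root y with |y| ≤ 4.
  x = 2: f_y(2, y) = -3*y**2 + 4*y + 3; no integer root y with |y| ≤ 4.
  x = 3: f_y(3, y) = -3*y**2 + 2*y + 10; no integer root y with |y| ≤ 4.
  x = 4: f_y(4, y) = 19 - 3*y**2; no integer root y with |y| ≤ 4.
Only singular point on the grid: (0, 1).
Classify: substitute x = 0 + u, y = 1 + v and expand: f = -2*u**3 + u**2*v - u*v**2 - v**3 + v**2.
No constant or linear terms (consistent with a singular point). Quadratic part: v**2. Cubic part: -2*u**3 + u**2*v - u*v**2 - v**3.
The quadratic part v**2 is a perfect square, so there is a single (double) tangent line v = 0, i.e. y = 1. Restricting the cubic part to that line (v = 0) leaves -2*u**3 ≠ 0, so f is not divisible by v and the branch is v² ≈ 2*u**3 to lowest order — this is a cusp.
Classification: cusp.
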